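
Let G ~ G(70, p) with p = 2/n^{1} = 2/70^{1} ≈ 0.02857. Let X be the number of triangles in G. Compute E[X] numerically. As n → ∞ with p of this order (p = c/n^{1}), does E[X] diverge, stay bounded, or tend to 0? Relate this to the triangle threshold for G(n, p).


Number of potential triangles: C(70, 3) = 54740.
Each occurs with probability p³ ≈ (0.02857)³ ≈ 2.332362e-05.
By linearity: E[X] = C(70, 3)·p³ ≈ 54740 · 2.332362e-05 ≈ 1.2767.
Here α = 1, so p = 2/n is exactly at the triangle threshold p ~ 1/n. Asymptotically E[X] → c³/6 = 2³/6 = 4/3 ≈ 1.3333, a bounded constant. In this regime the triangle count is asymptotically Poisson(c³/6).

E[X] ≈ 1.2767; in regime p = Θ(1/n^{1}) E[X] stays bounded (at the triangle threshold p ~ 1/n).


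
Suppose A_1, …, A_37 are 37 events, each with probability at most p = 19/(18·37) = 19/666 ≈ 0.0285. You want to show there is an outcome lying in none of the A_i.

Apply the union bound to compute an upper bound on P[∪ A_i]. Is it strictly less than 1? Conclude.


Union bound: P[∪_{i=1}^{37} A_i] ≤ Σ_i P[A_i] ≤ 37·p = 37·(19/666) = 19/18.
Numerically: 19/18 ≈ 1.0556.
Is 19/18 < 1? NO.
Since the bound 19/18 is ≥ 1, the union bound is uninformative here; it does NOT by itself certify existence.

37·p = 19/18 ≈ 1.0556; existence NOT certified by the union bound.


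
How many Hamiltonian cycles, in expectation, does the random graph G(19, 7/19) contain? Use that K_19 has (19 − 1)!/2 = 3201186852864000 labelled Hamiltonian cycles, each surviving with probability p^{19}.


K_19 has (19 − 1)!/2 = 3201186852864000 labelled Hamiltonian cycles.
For each such Hamiltonian cycle H, let X_H = 1 if all 19 edges of H are present in G. Then P[X_H = 1] = p^{19} = (7/19)^{19} = 11398895185373143/1978419655660313589123979.
By linearity: E[X] = Σ_H E[X_H] = 3201186852864000 · p^{19} = 3201186852864000 · 11398895185373143/1978419655660313589123979 = 36489993404591253525678231552000/1978419655660313589123979.
Numerically: E[X] ≈ 1.84e+07.

E[X] = 3201186852864000 · (7/19)^{19} = 36489993404591253525678231552000/1978419655660313589123979 ≈ 1.84e+07.


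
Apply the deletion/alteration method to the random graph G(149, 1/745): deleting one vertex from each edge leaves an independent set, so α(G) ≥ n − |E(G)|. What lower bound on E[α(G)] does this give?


E[|E(G)|] = C(149, 2)·p = 11026 · (1/745) = 74/5.
E[α(G)] ≥ n − E[|E(G)|] = 149 − 74/5 = 671/5.
Numerically: ≈ 134.2000.
(This is only a lower bound; the true E[α(G)] may be larger.)

E[α(G)] ≥ 671/5 ≈ 134.2000.


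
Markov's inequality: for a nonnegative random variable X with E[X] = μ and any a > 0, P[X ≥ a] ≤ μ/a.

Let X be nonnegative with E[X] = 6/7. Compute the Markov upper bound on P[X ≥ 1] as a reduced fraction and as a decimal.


μ = E[X] = 6/7, a = 1.
Markov: P[X ≥ 1] ≤ μ/a = (6/7)/1 = 6/7.
Numerically: ≈ 0.857143.
(Since a = 1 > μ = 0.857143, the bound 6/7 is < 1 and informative.)

P[X ≥ 1] ≤ 6/7 ≈ 0.857143.


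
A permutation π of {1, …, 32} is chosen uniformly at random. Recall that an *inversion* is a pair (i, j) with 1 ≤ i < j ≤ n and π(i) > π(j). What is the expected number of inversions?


Write X = Σ X_I over the C(32, 2) = 496 pairs i < j, with X_I the indicator of one inversion.
There are 496 indicators.
For each fixed pair i < j, the values π(i) and π(j) are two distinct elements of {1, …, 32} in uniformly random order; by symmetry P[π(i) > π(j)] = 1/2.
By linearity: E[X] = 496 · (1/2) = C(32, 2) · (1/2) = 496/2 = 248 ≈ 248.0000.

E[X] = 248 = 248.0000.


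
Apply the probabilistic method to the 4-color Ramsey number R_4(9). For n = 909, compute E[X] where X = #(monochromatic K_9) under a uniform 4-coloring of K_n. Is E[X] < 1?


E[X] = C(909, 9) · 4^{1 − 36} = 1122169012923711463931 · 4^{−35} = 1122169012923711463931/1180591620717411303424.
As a reduced fraction: E[X] = 1122169012923711463931/1180591620717411303424 ≈ 0.951.
Is E[X] < 1? YES.
Since E[X] < 1, there exists a 4-coloring of K_{909} with no monochromatic K_9; hence R_4(9) > 909.

E[X] = 1122169012923711463931/1180591620717411303424 ≈ 0.951; E[X] < 1, so R_4(9) > 909.


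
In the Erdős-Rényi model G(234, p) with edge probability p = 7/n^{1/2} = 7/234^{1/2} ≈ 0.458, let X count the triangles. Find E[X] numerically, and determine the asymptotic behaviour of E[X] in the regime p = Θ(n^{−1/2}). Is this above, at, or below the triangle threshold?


Number of potential triangles: C(234, 3) = 2108184.
Each occurs with probability p³ ≈ (0.458)³ ≈ 9.58231e-02.
By linearity: E[X] = C(234, 3)·p³ ≈ 2108184 · 9.58231e-02 ≈ 202012.781.
Since α = 1/2 < 1, p = c/n^{1/2} ≫ 1/n is above the triangle threshold p ~ 1/n. Asymptotically E[X] ~ (c³/6)·n^{3(1−α)} = (7³/6)·n^{1.5} → ∞; triangles are abundant w.h.p.

E[X] ≈ 202012.781; in regime p = Θ(1/n^{1/2}) E[X] diverges (above the triangle threshold p ~ 1/n).


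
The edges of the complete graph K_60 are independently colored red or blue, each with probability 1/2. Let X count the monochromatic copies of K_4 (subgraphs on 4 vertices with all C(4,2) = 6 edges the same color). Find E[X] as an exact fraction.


Let X = Σ_S X_S over the C(60, 4) = 487635 subsets S of size 4, where X_S = 1 if the K_4 on S is monochromatic.
For a fixed S, the K_4 on S has C(4, 2) = 6 edges. P[all 6 edges red] = (1/2)^6, and likewise for blue, so P[monochromatic] = 2·(1/2)^6 = 2^{1 − 6} = 1/32.
By linearity: E[X] = C(60, 4) · 2^{1 − 6} = 487635 · 1/32 = 487635/32.
Numerically: E[X] ≈ 15238.594.

E[X] = C(60,4)·2^(1−C(4,2)) = 487635/32 ≈ 15238.594.


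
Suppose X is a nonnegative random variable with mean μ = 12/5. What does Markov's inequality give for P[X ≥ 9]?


μ = E[X] = 12/5, a = 9.
Markov: P[X ≥ 9] ≤ μ/a = (12/5)/9 = 4/15.
Numerically: ≈ 0.267.
(Since a = 9 > μ = 2.400, the bound 4/15 is < 1 and informative.)

P[X ≥ 9] ≤ 4/15 ≈ 0.267.


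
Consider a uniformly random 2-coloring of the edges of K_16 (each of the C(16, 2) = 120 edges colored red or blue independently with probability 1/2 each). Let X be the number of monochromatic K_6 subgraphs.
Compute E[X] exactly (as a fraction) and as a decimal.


Let X = Σ_S X_S over the C(16, 6) = 8008 subsets S of size 6, where X_S = 1 if the K_6 on S is monochromatic.
For a fixed S, the K_6 on S has C(6, 2) = 15 edges. P[all 15 edges red] = (1/2)^15, and likewise for blue, so P[monochromatic] = 2·(1/2)^15 = 2^{1 − 15} = 1/16384.
By linearity of expectation: E[X] = C(16, 6) · 2^{1 − 15} = 8008 · 1/16384 = 1001/2048.
Numerically: E[X] ≈ 0.489.

E[X] = C(16,6)·2^(1−C(6,2)) = 1001/2048 ≈ 0.489.


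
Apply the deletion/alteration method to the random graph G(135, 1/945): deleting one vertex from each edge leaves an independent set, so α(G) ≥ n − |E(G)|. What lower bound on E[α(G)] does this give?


E[|E(G)|] = C(135, 2)·p = 9045 · (1/945) = 67/7.
E[α(G)] ≥ n − E[|E(G)|] = 135 − 67/7 = 878/7.
Numerically: ≈ 125.42857.
(This is only a lower bound; the true E[α(G)] may be larger.)

E[α(G)] ≥ 878/7 ≈ 125.42857.


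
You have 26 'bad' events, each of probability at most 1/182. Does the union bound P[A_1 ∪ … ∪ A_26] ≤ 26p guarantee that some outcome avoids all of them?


Union bound: P[∪_{i=1}^{26} A_i] ≤ Σ_i P[A_i] ≤ 26·p = 26·(1/182) = 1/7.
Numerically: 1/7 ≈ 0.142857.
Is 1/7 < 1? YES.
Since P[∪ A_i] ≤ 1/7 < 1, the complement has P[∩ A_i^c] ≥ 1 − 1/7 = 6/7 > 0, so some outcome avoids every A_i.

26·p = 1/7 ≈ 0.142857; existence CERTIFIED by the union bound.


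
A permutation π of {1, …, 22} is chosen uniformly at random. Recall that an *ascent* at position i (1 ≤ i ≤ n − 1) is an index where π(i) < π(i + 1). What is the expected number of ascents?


Write X = Σ X_I over i = 1, …, 21, with X_I the indicator of one ascent.
There are 21 indicators.
For each fixed i, the pair (π(i), π(i+1)) is a uniformly random ordered pair of distinct values from {1, …, 22}; by symmetry P[π(i) < π(i+1)] = 1/2.
By linearity: E[X] = 21 · (1/2) = (22 − 1) · (1/2) = 21/2 ≈ 10.50000.

E[X] = 21/2 = 10.50000.


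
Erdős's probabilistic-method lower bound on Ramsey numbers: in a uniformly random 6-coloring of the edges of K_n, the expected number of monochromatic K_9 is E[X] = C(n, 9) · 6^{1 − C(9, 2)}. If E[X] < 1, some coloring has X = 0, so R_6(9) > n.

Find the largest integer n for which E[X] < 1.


We need C(n, 9) · 6^{1 − 36} < 1, i.e. C(n, 9) < 6^{36 − 1} = 1719070799748422591028658176.
Check values of n near the boundary:
  n = 4404: C(4404, 9) = 1703375445537161676647015880; 1703375445537161676647015880 < 1719070799748422591028658176? YES
  n = 4405: C(4405, 9) = 1706862792900636302463627150; 1706862792900636302463627150 < 1719070799748422591028658176? YES
  n = 4406: C(4406, 9) = 1710356485221788389505285700; 1710356485221788389505285700 < 1719070799748422591028658176? YES
  n = 4407: C(4407, 9) = 1713856532599459170657070050; 1713856532599459170657070050 < 1719070799748422591028658176? YES
  n = 4408: C(4408, 9) = 1717362945146264156457459600; 1717362945146264156457459600 < 1719070799748422591028658176? YES
  n = 4409: C(4409, 9) = 1720875732988608787686577131; 1720875732988608787686577131 < 1719070799748422591028658176? NO
  n = 4410: C(4410, 9) = 1724394906266704102180823710; 1724394906266704102180823710 < 1719070799748422591028658176? NO
  n = 4411: C(4411, 9) = 1727920475134582415883601405; 1727920475134582415883601405 < 1719070799748422591028658176? NO
The largest n with C(n, 9) < 1719070799748422591028658176 is n = 4408 (where E[X] = 35778394690547169926197075/35813974994758803979763712 ≈ 0.9990065). Hence R_6(9) > 4408, i.e. R_6(9) ≥ 4409.

Largest n = 4408; hence R_6(9) > 4408.


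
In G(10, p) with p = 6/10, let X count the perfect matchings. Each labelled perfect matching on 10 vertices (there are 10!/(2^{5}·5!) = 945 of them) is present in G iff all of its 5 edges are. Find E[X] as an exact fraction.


K_10 has 10!/(2^{5}·5!) = 945 labelled perfect matchings.
For each such perfect matching H, let X_H = 1 if all 5 edges of H are present in G. Then P[X_H = 1] = p^{5} = (3/5)^{5} = 243/3125.
By linearity: E[X] = Σ_H E[X_H] = 945 · p^{5} = 945 · 243/3125 = 45927/625.
Numerically: E[X] ≈ 73.48.

E[X] = 945 · (3/5)^{5} = 45927/625 ≈ 73.48.


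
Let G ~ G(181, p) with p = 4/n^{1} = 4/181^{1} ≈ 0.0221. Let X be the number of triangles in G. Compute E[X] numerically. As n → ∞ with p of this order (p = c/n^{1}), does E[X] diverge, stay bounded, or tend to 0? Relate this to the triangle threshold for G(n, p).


Number of potential triangles: C(181, 3) = 971970.
Each occurs with probability p³ ≈ (0.0221)³ ≈ 1.07931e-05.
By linearity: E[X] = C(181, 3)·p³ ≈ 971970 · 1.07931e-05 ≈ 10.491.
Here α = 1, so p = 4/n is exactly at the triangle threshold p ~ 1/n. Asymptotically E[X] → c³/6 = 4³/6 = 32/3 ≈ 10.667, a bounded constant. In this regime the triangle count is asymptotically Poisson(c³/6).

E[X] ≈ 10.491; in regime p = Θ(1/n^{1}) E[X] stays bounded (at the triangle threshold p ~ 1/n).


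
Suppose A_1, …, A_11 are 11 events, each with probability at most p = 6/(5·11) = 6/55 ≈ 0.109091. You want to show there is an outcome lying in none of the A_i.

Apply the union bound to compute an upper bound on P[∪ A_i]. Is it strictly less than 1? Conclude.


Union bound: P[∪_{i=1}^{11} A_i] ≤ Σ_i P[A_i] ≤ 11·p = 11·(6/55) = 6/5.
Numerically: 6/5 ≈ 1.200000.
Is 6/5 < 1? NO.
Since the bound 6/5 is ≥ 1, the union bound is uninformative here; it does NOT by itself certify existence.

11·p = 6/5 ≈ 1.200000; existence NOT certified by the union bound.


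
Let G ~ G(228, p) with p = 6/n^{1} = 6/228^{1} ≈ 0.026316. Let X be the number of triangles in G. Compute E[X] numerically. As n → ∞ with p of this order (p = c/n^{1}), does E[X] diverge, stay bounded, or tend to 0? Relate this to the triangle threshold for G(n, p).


Number of potential triangles: C(228, 3) = 1949476.
Each occurs with probability p³ ≈ (0.026316)³ ≈ 1.8224231e-05.
By linearity: E[X] = C(228, 3)·p³ ≈ 1949476 · 1.8224231e-05 ≈ 35.52770.
Here α = 1, so p = 6/n is exactly at the triangle threshold p ~ 1/n. Asymptotically E[X] → c³/6 = 6³/6 = 36 ≈ 36.00000, a bounded constant. In this regime the triangle count is asymptotically Poisson(c³/6).

E[X] ≈ 35.52770; in regime p = Θ(1/n^{1}) E[X] stays bounded (at the triangle threshold p ~ 1/n).


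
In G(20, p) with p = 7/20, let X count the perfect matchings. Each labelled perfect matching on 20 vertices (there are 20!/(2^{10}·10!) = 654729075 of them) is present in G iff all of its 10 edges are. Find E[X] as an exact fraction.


K_20 has 20!/(2^{10}·10!) = 654729075 labelled perfect matchings.
For each such perfect matching H, let X_H = 1 if all 10 edges of H are present in G. Then P[X_H = 1] = p^{10} = (7/20)^{10} = 282475249/10240000000000.
By linearity of expectation: E[X] = Σ_H E[X_H] = 654729075 · p^{10} = 654729075 · 282475249/10240000000000 = 7397790339526587/409600000000.
Numerically: E[X] ≈ 1.81e+04.

E[X] = 654729075 · (7/20)^{10} = 7397790339526587/409600000000 ≈ 1.81e+04.


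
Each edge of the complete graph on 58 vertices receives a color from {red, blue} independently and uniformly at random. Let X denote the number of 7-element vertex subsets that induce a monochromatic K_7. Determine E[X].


Let X = Σ_S X_S over the C(58, 7) = 300674088 subsets S of size 7, where X_S = 1 if the K_7 on S is monochromatic.
For a fixed S, the K_7 on S has C(7, 2) = 21 edges. P[all 21 edges red] = (1/2)^21, and likewise for blue, so P[monochromatic] = 2·(1/2)^21 = 2^{1 − 21} = 1/1048576.
Summing: E[X] = C(58, 7) · 2^{1 − 21} = 300674088 · 1/1048576 = 37584261/131072.
Numerically: E[X] ≈ 286.74516.

E[X] = C(58,7)·2^(1−C(7,2)) = 37584261/131072 ≈ 286.74516.


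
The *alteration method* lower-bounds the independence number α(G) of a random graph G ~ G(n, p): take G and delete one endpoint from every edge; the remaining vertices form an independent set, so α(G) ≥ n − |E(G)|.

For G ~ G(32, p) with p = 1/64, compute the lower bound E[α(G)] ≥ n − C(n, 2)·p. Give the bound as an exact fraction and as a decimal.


E[|E(G)|] = C(32, 2)·p = 496 · (1/64) = 31/4.
E[α(G)] ≥ n − E[|E(G)|] = 32 − 31/4 = 97/4.
Numerically: ≈ 24.25000.
(This is only a lower bound; the true E[α(G)] may be larger.)

E[α(G)] ≥ 97/4 ≈ 24.25000.


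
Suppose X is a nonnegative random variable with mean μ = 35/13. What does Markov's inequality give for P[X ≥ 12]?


μ = E[X] = 35/13, a = 12.
Markov: P[X ≥ 12] ≤ μ/a = (35/13)/12 = 35/156.
Numerically: ≈ 0.22436.
(Since a = 12 > μ = 2.69231, the bound 35/156 is < 1 and informative.)

P[X ≥ 12] ≤ 35/156 ≈ 0.22436.


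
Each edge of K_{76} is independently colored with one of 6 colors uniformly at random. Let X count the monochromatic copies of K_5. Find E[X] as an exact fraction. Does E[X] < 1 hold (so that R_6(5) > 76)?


E[X] = C(76, 5) · 6^{1 − 10} = 18474840 · 6^{−9} = 18474840/10077696.
As a reduced fraction: E[X] = 256595/139968 ≈ 1.8332405.
Is E[X] < 1? NO.
Since E[X] ≥ 1, the first-moment bound is inconclusive at n = 76; it does NOT by itself certify R_6(5) > 76.

E[X] = 256595/139968 ≈ 1.8332405; E[X] ≥ 1; first-moment method inconclusive here.


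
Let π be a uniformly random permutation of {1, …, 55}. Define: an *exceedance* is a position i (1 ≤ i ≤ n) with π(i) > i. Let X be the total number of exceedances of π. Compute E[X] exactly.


Write X = Σ_{i=1}^{55} X_i, where X_i = 1_{π(i) > i}.
For each fixed i, π(i) is uniform over {1, …, 55} (marginal of a uniform permutation), so P[π(i) > i] = (n − i)/n. Summing: Σ_{i=1}^{55} (n − i)/n = (0 + 1 + … + 54)/55 = 55(55 − 1)/(2·55) = (55 − 1)/2.
Hence E[X] = Σ_{i=1}^{55} (55 − i)/55 = 27 ≈ 27.000.

E[X] = 27 = 27.000.


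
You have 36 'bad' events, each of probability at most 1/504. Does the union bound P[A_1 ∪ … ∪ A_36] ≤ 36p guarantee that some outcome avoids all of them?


Union bound: P[∪_{i=1}^{36} A_i] ≤ Σ_i P[A_i] ≤ 36·p = 36·(1/504) = 1/14.
Numerically: 1/14 ≈ 0.071.
Is 1/14 < 1? YES.
Since P[∪ A_i] ≤ 1/14 < 1, the complement has P[∩ A_i^c] ≥ 1 − 1/14 = 13/14 > 0, so some outcome avoids every A_i.

36·p = 1/14 ≈ 0.071; existence CERTIFIED by the union bound.


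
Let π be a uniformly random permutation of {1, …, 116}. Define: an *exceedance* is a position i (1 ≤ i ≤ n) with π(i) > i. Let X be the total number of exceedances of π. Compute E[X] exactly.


Write X = Σ_{i=1}^{116} X_i, where X_i = 1_{π(i) > i}.
For each fixed i, π(i) is uniform over {1, …, 116} (marginal of a uniform permutation), so P[π(i) > i] = (n − i)/n. Summing: Σ_{i=1}^{116} (n − i)/n = (0 + 1 + … + 115)/116 = 116(116 − 1)/(2·116) = (116 − 1)/2.
Hence E[X] = Σ_{i=1}^{116} (116 − i)/116 = 115/2 ≈ 57.50000.

E[X] = 115/2 = 57.50000.


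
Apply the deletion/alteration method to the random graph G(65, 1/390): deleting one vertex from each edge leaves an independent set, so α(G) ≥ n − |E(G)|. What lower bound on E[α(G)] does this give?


E[|E(G)|] = C(65, 2)·p = 2080 · (1/390) = 16/3.
E[α(G)] ≥ n − E[|E(G)|] = 65 − 16/3 = 179/3.
Numerically: ≈ 59.66667.
(This is only a lower bound; the true E[α(G)] may be larger.)

E[α(G)] ≥ 179/3 ≈ 59.66667.


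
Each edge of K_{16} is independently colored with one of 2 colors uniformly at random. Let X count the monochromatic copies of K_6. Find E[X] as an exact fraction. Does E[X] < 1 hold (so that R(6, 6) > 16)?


E[X] = C(16, 6) · 2^{1 − 15} = 8008 · 2^{−14} = 8008/16384.
As a reduced fraction: E[X] = 1001/2048 ≈ 0.488770.
Is E[X] < 1? YES.
Since E[X] < 1, there exists a 2-coloring of K_{16} with no monochromatic K_6; hence R(6, 6) > 16.

E[X] = 1001/2048 ≈ 0.488770; E[X] < 1, so R(6, 6) > 16.


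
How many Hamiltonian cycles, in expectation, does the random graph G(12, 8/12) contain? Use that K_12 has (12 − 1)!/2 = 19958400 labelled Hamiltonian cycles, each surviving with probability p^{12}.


K_12 has (12 − 1)!/2 = 19958400 labelled Hamiltonian cycles.
For each such Hamiltonian cycle H, let X_H = 1 if all 12 edges of H are present in G. Then P[X_H = 1] = p^{12} = (2/3)^{12} = 4096/531441.
By linearity of expectation: E[X] = Σ_H E[X_H] = 19958400 · p^{12} = 19958400 · 4096/531441 = 1009254400/6561.
Numerically: E[X] ≈ 1.5383e+05.

E[X] = 19958400 · (2/3)^{12} = 1009254400/6561 ≈ 1.5383e+05.


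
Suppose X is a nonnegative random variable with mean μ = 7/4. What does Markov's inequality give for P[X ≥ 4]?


μ = E[X] = 7/4, a = 4.
Markov: P[X ≥ 4] ≤ μ/a = (7/4)/4 = 7/16.
Numerically: ≈ 0.43750.
(Since a = 4 > μ = 1.75000, the bound 7/16 is < 1 and informative.)

P[X ≥ 4] ≤ 7/16 ≈ 0.43750.


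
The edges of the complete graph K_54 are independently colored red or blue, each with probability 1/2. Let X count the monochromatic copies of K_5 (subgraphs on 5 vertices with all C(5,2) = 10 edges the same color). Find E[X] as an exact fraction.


Let X = Σ_S X_S over the C(54, 5) = 3162510 subsets S of size 5, where X_S = 1 if the K_5 on S is monochromatic.
For a fixed S, the K_5 on S has C(5, 2) = 10 edges. P[all 10 edges red] = (1/2)^10, and likewise for blue, so P[monochromatic] = 2·(1/2)^10 = 2^{1 − 10} = 1/512.
By linearity of expectation: E[X] = C(54, 5) · 2^{1 − 10} = 3162510 · 1/512 = 1581255/256.
Numerically: E[X] ≈ 6176.77734.

E[X] = C(54,5)·2^(1−C(5,2)) = 1581255/256 ≈ 6176.77734.


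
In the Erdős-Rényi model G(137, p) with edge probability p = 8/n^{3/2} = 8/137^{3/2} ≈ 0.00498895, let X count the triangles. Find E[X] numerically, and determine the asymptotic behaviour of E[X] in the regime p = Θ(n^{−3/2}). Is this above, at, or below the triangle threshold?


Number of potential triangles: C(137, 3) = 419220.
Each occurs with probability p³ ≈ (0.00498895)³ ≈ 1.24173067e-07.
By linearity: E[X] = C(137, 3)·p³ ≈ 419220 · 1.24173067e-07 ≈ 0.052056.
Since α = 3/2 > 1, p = c/n^{3/2} = o(1/n) is below the triangle threshold p ~ 1/n. Asymptotically E[X] ~ (c³/6)·n^{3(1−α)} = (8³/6)·n^{-1.5} → 0, so by Markov's inequality G has no triangles w.h.p.

E[X] ≈ 0.052056; in regime p = Θ(1/n^{3/2}) E[X] tends to 0 (below the triangle threshold p ~ 1/n).


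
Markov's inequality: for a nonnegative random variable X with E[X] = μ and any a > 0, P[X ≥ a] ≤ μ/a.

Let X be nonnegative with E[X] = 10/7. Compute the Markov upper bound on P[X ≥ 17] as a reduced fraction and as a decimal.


μ = E[X] = 10/7, a = 17.
Markov: P[X ≥ 17] ≤ μ/a = (10/7)/17 = 10/119.
Numerically: ≈ 0.08403.
(Since a = 17 > μ = 1.42857, the bound 10/119 is < 1 and informative.)

P[X ≥ 17] ≤ 10/119 ≈ 0.08403.


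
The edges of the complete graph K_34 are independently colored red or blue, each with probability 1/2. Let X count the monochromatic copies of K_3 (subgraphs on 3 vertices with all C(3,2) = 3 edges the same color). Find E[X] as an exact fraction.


Let X = Σ_S X_S over the C(34, 3) = 5984 subsets S of size 3, where X_S = 1 if the K_3 on S is monochromatic.
For a fixed S, the K_3 on S has C(3, 2) = 3 edges. P[all 3 edges red] = (1/2)^3, and likewise for blue, so P[monochromatic] = 2·(1/2)^3 = 2^{1 − 3} = 1/4.
By linearity of expectation: E[X] = C(34, 3) · 2^{1 − 3} = 5984 · 1/4 = 1496.
Numerically: E[X] ≈ 1496.000.

E[X] = C(34,3)·2^(1−C(3,2)) = 1496 ≈ 1496.000.


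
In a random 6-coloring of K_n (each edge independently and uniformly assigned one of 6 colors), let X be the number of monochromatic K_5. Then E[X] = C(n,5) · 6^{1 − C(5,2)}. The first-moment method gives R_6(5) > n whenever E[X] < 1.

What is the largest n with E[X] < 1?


We need C(n, 5) · 6^{1 − 10} < 1, i.e. C(n, 5) < 6^{10 − 1} = 10077696.
Check values of n near the boundary:
  n = 64: C(64, 5) = 7624512; 7624512 < 10077696? YES
  n = 65: C(65, 5) = 8259888; 8259888 < 10077696? YES
  n = 66: C(66, 5) = 8936928; 8936928 < 10077696? YES
  n = 67: C(67, 5) = 9657648; 9657648 < 10077696? YES
  n = 68: C(68, 5) = 10424128; 10424128 < 10077696? NO
  n = 69: C(69, 5) = 11238513; 11238513 < 10077696? NO
  n = 70: C(70, 5) = 12103014; 12103014 < 10077696? NO
The largest n with C(n, 5) < 10077696 is n = 67 (where E[X] = 67067/69984 ≈ 0.958319). Hence R_6(5) > 67, i.e. R_6(5) ≥ 68.

Largest n = 67; hence R_6(5) > 67.


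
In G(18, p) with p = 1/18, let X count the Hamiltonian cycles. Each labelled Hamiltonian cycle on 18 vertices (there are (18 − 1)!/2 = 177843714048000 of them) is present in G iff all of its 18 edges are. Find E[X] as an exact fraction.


K_18 has (18 − 1)!/2 = 177843714048000 labelled Hamiltonian cycles.
For each such Hamiltonian cycle H, let X_H = 1 if all 18 edges of H are present in G. Then P[X_H = 1] = p^{18} = (1/18)^{18} = 1/39346408075296537575424.
Summing the indicators: E[X] = Σ_H E[X_H] = 177843714048000 · p^{18} = 177843714048000 · 1/39346408075296537575424 = 14889875/3294258113514384.
Numerically: E[X] ≈ 4.51995e-09.

E[X] = 177843714048000 · (1/18)^{18} = 14889875/3294258113514384 ≈ 4.51995e-09.


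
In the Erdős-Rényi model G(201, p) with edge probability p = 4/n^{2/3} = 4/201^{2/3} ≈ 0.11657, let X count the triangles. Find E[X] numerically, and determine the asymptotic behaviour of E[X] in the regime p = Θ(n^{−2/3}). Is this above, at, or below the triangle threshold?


Number of potential triangles: C(201, 3) = 1333300.
Each occurs with probability p³ ≈ (0.11657)³ ≈ 1.5841192e-03.
By linearity: E[X] = C(201, 3)·p³ ≈ 1333300 · 1.5841192e-03 ≈ 2112.10614.
Since α = 2/3 < 1, p = c/n^{2/3} ≫ 1/n is above the triangle threshold p ~ 1/n. Asymptotically E[X] ~ (c³/6)·n^{3(1−α)} = (4³/6)·n^{1} → ∞; triangles are abundant w.h.p.

E[X] ≈ 2112.10614; in regime p = Θ(1/n^{2/3}) E[X] diverges (above the triangle threshold p ~ 1/n).


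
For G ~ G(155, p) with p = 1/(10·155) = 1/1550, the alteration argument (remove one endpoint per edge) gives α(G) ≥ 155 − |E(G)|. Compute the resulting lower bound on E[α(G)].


E[|E(G)|] = C(155, 2)·p = 11935 · (1/1550) = 77/10.
E[α(G)] ≥ n − E[|E(G)|] = 155 − 77/10 = 1473/10.
Numerically: ≈ 147.30000.
(This is only a lower bound; the true E[α(G)] may be larger.)

E[α(G)] ≥ 1473/10 ≈ 147.30000.


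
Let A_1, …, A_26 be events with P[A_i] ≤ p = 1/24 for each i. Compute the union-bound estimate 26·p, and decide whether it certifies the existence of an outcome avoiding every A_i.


Union bound: P[∪_{i=1}^{26} A_i] ≤ Σ_i P[A_i] ≤ 26·p = 26·(1/24) = 13/12.
Numerically: 13/12 ≈ 1.08333.
Is 13/12 < 1? NO.
Since the bound 13/12 is ≥ 1, the union bound is uninformative here; it does NOT by itself certify existence.

26·p = 13/12 ≈ 1.08333; existence NOT certified by the union bound.


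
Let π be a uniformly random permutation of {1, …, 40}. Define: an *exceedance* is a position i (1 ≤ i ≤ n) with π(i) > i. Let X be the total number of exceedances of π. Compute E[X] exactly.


Write X = Σ_{i=1}^{40} X_i, where X_i = 1_{π(i) > i}.
For each fixed i, π(i) is uniform over {1, …, 40} (marginal of a uniform permutation), so P[π(i) > i] = (n − i)/n. Summing: Σ_{i=1}^{40} (n − i)/n = (0 + 1 + … + 39)/40 = 40(40 − 1)/(2·40) = (40 − 1)/2.
Hence E[X] = Σ_{i=1}^{40} (40 − i)/40 = 39/2 ≈ 19.50000.

E[X] = 39/2 = 19.50000.


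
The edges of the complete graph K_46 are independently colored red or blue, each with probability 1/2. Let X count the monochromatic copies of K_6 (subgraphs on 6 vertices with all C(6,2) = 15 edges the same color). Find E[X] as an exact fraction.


Let X = Σ_S X_S over the C(46, 6) = 9366819 subsets S of size 6, where X_S = 1 if the K_6 on S is monochromatic.
For a fixed S, the K_6 on S has C(6, 2) = 15 edges. P[all 15 edges red] = (1/2)^15, and likewise for blue, so P[monochromatic] = 2·(1/2)^15 = 2^{1 − 15} = 1/16384.
Summing: E[X] = C(46, 6) · 2^{1 − 15} = 9366819 · 1/16384 = 9366819/16384.
Numerically: E[X] ≈ 571.705.

E[X] = C(46,6)·2^(1−C(6,2)) = 9366819/16384 ≈ 571.705.


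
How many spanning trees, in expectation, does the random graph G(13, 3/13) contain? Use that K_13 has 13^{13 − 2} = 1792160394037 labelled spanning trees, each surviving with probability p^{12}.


K_13 has 13^{13 − 2} = 1792160394037 labelled spanning trees.
For each such spanning tree H, let X_H = 1 if all 12 edges of H are present in G. Then P[X_H = 1] = p^{12} = (3/13)^{12} = 531441/23298085122481.
By linearity of expectation: E[X] = Σ_H E[X_H] = 1792160394037 · p^{12} = 1792160394037 · 531441/23298085122481 = 531441/13.
Numerically: E[X] ≈ 40880.1.

E[X] = 1792160394037 · (3/13)^{12} = 531441/13 ≈ 40880.1.


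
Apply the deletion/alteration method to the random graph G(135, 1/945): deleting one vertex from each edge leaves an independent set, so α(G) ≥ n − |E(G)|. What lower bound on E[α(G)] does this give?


E[|E(G)|] = C(135, 2)·p = 9045 · (1/945) = 67/7.
E[α(G)] ≥ n − E[|E(G)|] = 135 − 67/7 = 878/7.
Numerically: ≈ 125.429.
(This is only a lower bound; the true E[α(G)] may be larger.)

E[α(G)] ≥ 878/7 ≈ 125.429.


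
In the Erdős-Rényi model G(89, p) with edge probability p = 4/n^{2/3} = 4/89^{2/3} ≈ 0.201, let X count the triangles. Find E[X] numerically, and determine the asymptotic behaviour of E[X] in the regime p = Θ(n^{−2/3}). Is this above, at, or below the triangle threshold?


Number of potential triangles: C(89, 3) = 113564.
Each occurs with probability p³ ≈ (0.201)³ ≈ 8.07979e-03.
By linearity: E[X] = C(89, 3)·p³ ≈ 113564 · 8.07979e-03 ≈ 917.573.
Since α = 2/3 < 1, p = c/n^{2/3} ≫ 1/n is above the triangle threshold p ~ 1/n. Asymptotically E[X] ~ (c³/6)·n^{3(1−α)} = (4³/6)·n^{1} → ∞; triangles are abundant w.h.p.

E[X] ≈ 917.573; in regime p = Θ(1/n^{2/3}) E[X] diverges (above the triangle threshold p ~ 1/n).


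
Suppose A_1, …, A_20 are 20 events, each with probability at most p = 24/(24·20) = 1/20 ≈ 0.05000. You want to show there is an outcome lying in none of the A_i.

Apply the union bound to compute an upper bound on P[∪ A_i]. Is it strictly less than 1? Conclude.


Union bound: P[∪_{i=1}^{20} A_i] ≤ Σ_i P[A_i] ≤ 20·p = 20·(1/20) = 1.
Numerically: 1 ≈ 1.00000.
Is 1 < 1? NO.
Since the bound 1 is ≥ 1, the union bound is uninformative here; it does NOT by itself certify existence.

20·p = 1 ≈ 1.00000; existence NOT certified by the union bound.


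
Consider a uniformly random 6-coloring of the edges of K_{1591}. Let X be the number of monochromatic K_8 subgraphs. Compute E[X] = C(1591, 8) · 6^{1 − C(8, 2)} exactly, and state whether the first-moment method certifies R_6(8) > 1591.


E[X] = C(1591, 8) · 6^{1 − 28} = 1000427749141189953870 · 6^{−27} = 1000427749141189953870/1023490369077469249536.
As a reduced fraction: E[X] = 55579319396732775215/56860576059859402752 ≈ 0.977.
Is E[X] < 1? YES.
Since E[X] < 1, there exists a 6-coloring of K_{1591} with no monochromatic K_8; hence R_6(8) > 1591.

E[X] = 55579319396732775215/56860576059859402752 ≈ 0.977; E[X] < 1, so R_6(8) > 1591.


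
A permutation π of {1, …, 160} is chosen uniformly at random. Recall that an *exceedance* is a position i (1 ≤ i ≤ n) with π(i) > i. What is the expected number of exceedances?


Write X = Σ_{i=1}^{160} X_i, where X_i = 1_{π(i) > i}.
For each fixed i, π(i) is uniform over {1, …, 160} (marginal of a uniform permutation), so P[π(i) > i] = (n − i)/n. Summing: Σ_{i=1}^{160} (n − i)/n = (0 + 1 + … + 159)/160 = 160(160 − 1)/(2·160) = (160 − 1)/2.
Hence E[X] = Σ_{i=1}^{160} (160 − i)/160 = 159/2 ≈ 79.5000.

E[X] = 159/2 = 79.5000.


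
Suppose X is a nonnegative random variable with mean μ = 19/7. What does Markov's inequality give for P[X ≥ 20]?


μ = E[X] = 19/7, a = 20.
Markov: P[X ≥ 20] ≤ μ/a = (19/7)/20 = 19/140.
Numerically: ≈ 0.136.
(Since a = 20 > μ = 2.714, the bound 19/140 is < 1 and informative.)

P[X ≥ 20] ≤ 19/140 ≈ 0.136.


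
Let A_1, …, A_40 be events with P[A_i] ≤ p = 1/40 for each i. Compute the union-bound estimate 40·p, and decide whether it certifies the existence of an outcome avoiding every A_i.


Union bound: P[∪_{i=1}^{40} A_i] ≤ Σ_i P[A_i] ≤ 40·p = 40·(1/40) = 1.
Numerically: 1 ≈ 1.00000.
Is 1 < 1? NO.
Since the bound 1 is ≥ 1, the union bound is uninformative here; it does NOT by itself certify existence.

40·p = 1 ≈ 1.00000; existence NOT certified by the union bound.


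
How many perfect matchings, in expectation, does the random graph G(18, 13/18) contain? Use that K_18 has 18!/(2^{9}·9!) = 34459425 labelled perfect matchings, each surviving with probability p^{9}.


K_18 has 18!/(2^{9}·9!) = 34459425 labelled perfect matchings.
For each such perfect matching H, let X_H = 1 if all 9 edges of H are present in G. Then P[X_H = 1] = p^{9} = (13/18)^{9} = 10604499373/198359290368.
Summing the indicators: E[X] = Σ_H E[X_H] = 34459425 · p^{9} = 34459425 · 10604499373/198359290368 = 4511419145758525/2448880128.
Numerically: E[X] ≈ 1.84e+06.

E[X] = 34459425 · (13/18)^{9} = 4511419145758525/2448880128 ≈ 1.84e+06.


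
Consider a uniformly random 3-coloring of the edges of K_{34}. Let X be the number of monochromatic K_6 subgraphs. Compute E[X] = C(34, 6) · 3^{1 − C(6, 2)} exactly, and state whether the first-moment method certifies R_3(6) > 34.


E[X] = C(34, 6) · 3^{1 − 15} = 1344904 · 3^{−14} = 1344904/4782969.
As a reduced fraction: E[X] = 1344904/4782969 ≈ 0.28119.
Is E[X] < 1? YES.
Since E[X] < 1, there exists a 3-coloring of K_{34} with no monochromatic K_6; hence R_3(6) > 34.

E[X] = 1344904/4782969 ≈ 0.28119; E[X] < 1, so R_3(6) > 34.


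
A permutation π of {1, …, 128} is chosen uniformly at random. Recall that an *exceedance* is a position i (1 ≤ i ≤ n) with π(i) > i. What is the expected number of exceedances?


Write X = Σ_{i=1}^{128} X_i, where X_i = 1_{π(i) > i}.
For each fixed i, π(i) is uniform over {1, …, 128} (marginal of a uniform permutation), so P[π(i) > i] = (n − i)/n. Summing: Σ_{i=1}^{128} (n − i)/n = (0 + 1 + … + 127)/128 = 128(128 − 1)/(2·128) = (128 − 1)/2.
Hence E[X] = Σ_{i=1}^{128} (128 − i)/128 = 127/2 ≈ 63.5000.

E[X] = 127/2 = 63.5000.


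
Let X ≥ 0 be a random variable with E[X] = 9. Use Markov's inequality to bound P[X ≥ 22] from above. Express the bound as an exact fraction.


μ = E[X] = 9, a = 22.
Markov: P[X ≥ 22] ≤ μ/a = (9)/22 = 9/22.
Numerically: ≈ 0.4091.
(Since a = 22 > μ = 9.0000, the bound 9/22 is < 1 and informative.)

P[X ≥ 22] ≤ 9/22 ≈ 0.4091.


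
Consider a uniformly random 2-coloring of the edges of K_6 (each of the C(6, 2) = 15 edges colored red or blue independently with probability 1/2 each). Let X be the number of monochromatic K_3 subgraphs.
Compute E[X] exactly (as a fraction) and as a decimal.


Let X = Σ_S X_S over the C(6, 3) = 20 subsets S of size 3, where X_S = 1 if the K_3 on S is monochromatic.
For a fixed S, the K_3 on S has C(3, 2) = 3 edges. P[all 3 edges red] = (1/2)^3, and likewise for blue, so P[monochromatic] = 2·(1/2)^3 = 2^{1 − 3} = 1/4.
By linearity of expectation: E[X] = C(6, 3) · 2^{1 − 3} = 20 · 1/4 = 5.
Numerically: E[X] ≈ 5.000000.

E[X] = C(6,3)·2^(1−C(3,2)) = 5 ≈ 5.000000.


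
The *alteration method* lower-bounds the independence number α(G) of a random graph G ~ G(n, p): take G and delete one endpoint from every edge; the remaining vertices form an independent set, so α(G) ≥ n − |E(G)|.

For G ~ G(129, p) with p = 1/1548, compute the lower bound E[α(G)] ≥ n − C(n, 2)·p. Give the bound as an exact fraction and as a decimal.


E[|E(G)|] = C(129, 2)·p = 8256 · (1/1548) = 16/3.
E[α(G)] ≥ n − E[|E(G)|] = 129 − 16/3 = 371/3.
Numerically: ≈ 123.66667.
(This is only a lower bound; the true E[α(G)] may be larger.)

E[α(G)] ≥ 371/3 ≈ 123.66667.


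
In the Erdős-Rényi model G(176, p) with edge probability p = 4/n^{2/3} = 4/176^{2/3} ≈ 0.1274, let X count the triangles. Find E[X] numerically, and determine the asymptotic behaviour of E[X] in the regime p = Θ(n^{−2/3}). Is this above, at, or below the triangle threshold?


Number of potential triangles: C(176, 3) = 893200.
Each occurs with probability p³ ≈ (0.1274)³ ≈ 2.066116e-03.
By linearity: E[X] = C(176, 3)·p³ ≈ 893200 · 2.066116e-03 ≈ 1845.4545.
Since α = 2/3 < 1, p = c/n^{2/3} ≫ 1/n is above the triangle threshold p ~ 1/n. Asymptotically E[X] ~ (c³/6)·n^{3(1−α)} = (4³/6)·n^{1} → ∞; triangles are abundant w.h.p.

E[X] ≈ 1845.4545; in regime p = Θ(1/n^{2/3}) E[X] diverges (above the triangle threshold p ~ 1/n).


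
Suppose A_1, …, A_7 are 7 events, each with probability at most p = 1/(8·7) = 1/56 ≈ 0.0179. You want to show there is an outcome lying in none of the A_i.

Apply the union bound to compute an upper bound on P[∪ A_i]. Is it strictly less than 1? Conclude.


Union bound: P[∪_{i=1}^{7} A_i] ≤ Σ_i P[A_i] ≤ 7·p = 7·(1/56) = 1/8.
Numerically: 1/8 ≈ 0.1250.
Is 1/8 < 1? YES.
Since P[∪ A_i] ≤ 1/8 < 1, the complement has P[∩ A_i^c] ≥ 1 − 1/8 = 7/8 > 0, so some outcome avoids every A_i.

7·p = 1/8 ≈ 0.1250; existence CERTIFIED by the union bound.


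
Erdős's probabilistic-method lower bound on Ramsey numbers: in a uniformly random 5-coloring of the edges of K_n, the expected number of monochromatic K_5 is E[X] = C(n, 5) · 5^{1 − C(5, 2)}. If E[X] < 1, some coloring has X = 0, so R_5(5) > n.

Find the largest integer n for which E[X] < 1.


We need C(n, 5) · 5^{1 − 10} < 1, i.e. C(n, 5) < 5^{10 − 1} = 1953125.
Check values of n near the boundary:
  n = 43: C(43, 5) = 962598; 962598 < 1953125? YES
  n = 44: C(44, 5) = 1086008; 1086008 < 1953125? YES
  n = 45: C(45, 5) = 1221759; 1221759 < 1953125? YES
  n = 46: C(46, 5) = 1370754; 1370754 < 1953125? YES
  n = 47: C(47, 5) = 1533939; 1533939 < 1953125? YES
  n = 48: C(48, 5) = 1712304; 1712304 < 1953125? YES
  n = 49: C(49, 5) = 1906884; 1906884 < 1953125? YES
  n = 50: C(50, 5) = 2118760; 2118760 < 1953125? NO
  n = 51: C(51, 5) = 2349060; 2349060 < 1953125? NO
  n = 52: C(52, 5) = 2598960; 2598960 < 1953125? NO
The largest n with C(n, 5) < 1953125 is n = 49 (where E[X] = 1906884/1953125 ≈ 0.9763246). Hence R_5(5) > 49, i.e. R_5(5) ≥ 50.

Largest n = 49; hence R_5(5) > 49.


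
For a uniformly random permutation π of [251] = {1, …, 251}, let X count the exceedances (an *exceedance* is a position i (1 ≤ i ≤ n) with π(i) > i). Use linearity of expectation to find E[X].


Write X = Σ_{i=1}^{251} X_i, where X_i = 1_{π(i) > i}.
For each fixed i, π(i) is uniform over {1, …, 251} (marginal of a uniform permutation), so P[π(i) > i] = (n − i)/n. Summing: Σ_{i=1}^{251} (n − i)/n = (0 + 1 + … + 250)/251 = 251(251 − 1)/(2·251) = (251 − 1)/2.
Hence E[X] = Σ_{i=1}^{251} (251 − i)/251 = 125 ≈ 125.000000.

E[X] = 125 = 125.000000.


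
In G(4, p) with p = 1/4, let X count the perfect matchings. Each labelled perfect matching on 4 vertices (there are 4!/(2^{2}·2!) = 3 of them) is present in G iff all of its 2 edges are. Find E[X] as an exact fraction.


K_4 has 4!/(2^{2}·2!) = 3 labelled perfect matchings.
For each such perfect matching H, let X_H = 1 if all 2 edges of H are present in G. Then P[X_H = 1] = p^{2} = (1/4)^{2} = 1/16.
By linearity of expectation: E[X] = Σ_H E[X_H] = 3 · p^{2} = 3 · 1/16 = 3/16.
Numerically: E[X] ≈ 0.1875.

E[X] = 3 · (1/4)^{2} = 3/16 ≈ 0.1875.


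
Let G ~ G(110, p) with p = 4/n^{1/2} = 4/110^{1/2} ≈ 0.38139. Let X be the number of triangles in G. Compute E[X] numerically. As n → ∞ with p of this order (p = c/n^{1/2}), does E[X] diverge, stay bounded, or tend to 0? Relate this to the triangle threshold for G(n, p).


Number of potential triangles: C(110, 3) = 215820.
Each occurs with probability p³ ≈ (0.38139)³ ≈ 5.5474187e-02.
By linearity: E[X] = C(110, 3)·p³ ≈ 215820 · 5.5474187e-02 ≈ 11972.43904.
Since α = 1/2 < 1, p = c/n^{1/2} ≫ 1/n is above the triangle threshold p ~ 1/n. Asymptotically E[X] ~ (c³/6)·n^{3(1−α)} = (4³/6)·n^{1.5} → ∞; triangles are abundant w.h.p.

E[X] ≈ 11972.43904; in regime p = Θ(1/n^{1/2}) E[X] diverges (above the triangle threshold p ~ 1/n).


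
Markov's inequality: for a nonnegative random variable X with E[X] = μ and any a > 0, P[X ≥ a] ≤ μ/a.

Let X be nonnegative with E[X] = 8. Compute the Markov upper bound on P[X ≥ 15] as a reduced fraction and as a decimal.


μ = E[X] = 8, a = 15.
Markov: P[X ≥ 15] ≤ μ/a = (8)/15 = 8/15.
Numerically: ≈ 0.533.
(Since a = 15 > μ = 8.000, the bound 8/15 is < 1 and informative.)

P[X ≥ 15] ≤ 8/15 ≈ 0.533.


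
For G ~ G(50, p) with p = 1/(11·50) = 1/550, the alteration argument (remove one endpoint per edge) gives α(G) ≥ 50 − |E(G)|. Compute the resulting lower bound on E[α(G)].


E[|E(G)|] = C(50, 2)·p = 1225 · (1/550) = 49/22.
E[α(G)] ≥ n − E[|E(G)|] = 50 − 49/22 = 1051/22.
Numerically: ≈ 47.772727.
(This is only a lower bound; the true E[α(G)] may be larger.)

E[α(G)] ≥ 1051/22 ≈ 47.772727.


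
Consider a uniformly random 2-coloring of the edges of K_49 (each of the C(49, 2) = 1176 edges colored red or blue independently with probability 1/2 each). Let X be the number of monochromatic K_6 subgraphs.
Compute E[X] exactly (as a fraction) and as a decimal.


Let X = Σ_S X_S over the C(49, 6) = 13983816 subsets S of size 6, where X_S = 1 if the K_6 on S is monochromatic.
For a fixed S, the K_6 on S has C(6, 2) = 15 edges. P[all 15 edges red] = (1/2)^15, and likewise for blue, so P[monochromatic] = 2·(1/2)^15 = 2^{1 − 15} = 1/16384.
By linearity: E[X] = C(49, 6) · 2^{1 − 15} = 13983816 · 1/16384 = 1747977/2048.
Numerically: E[X] ≈ 853.50439.

E[X] = C(49,6)·2^(1−C(6,2)) = 1747977/2048 ≈ 853.50439.
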